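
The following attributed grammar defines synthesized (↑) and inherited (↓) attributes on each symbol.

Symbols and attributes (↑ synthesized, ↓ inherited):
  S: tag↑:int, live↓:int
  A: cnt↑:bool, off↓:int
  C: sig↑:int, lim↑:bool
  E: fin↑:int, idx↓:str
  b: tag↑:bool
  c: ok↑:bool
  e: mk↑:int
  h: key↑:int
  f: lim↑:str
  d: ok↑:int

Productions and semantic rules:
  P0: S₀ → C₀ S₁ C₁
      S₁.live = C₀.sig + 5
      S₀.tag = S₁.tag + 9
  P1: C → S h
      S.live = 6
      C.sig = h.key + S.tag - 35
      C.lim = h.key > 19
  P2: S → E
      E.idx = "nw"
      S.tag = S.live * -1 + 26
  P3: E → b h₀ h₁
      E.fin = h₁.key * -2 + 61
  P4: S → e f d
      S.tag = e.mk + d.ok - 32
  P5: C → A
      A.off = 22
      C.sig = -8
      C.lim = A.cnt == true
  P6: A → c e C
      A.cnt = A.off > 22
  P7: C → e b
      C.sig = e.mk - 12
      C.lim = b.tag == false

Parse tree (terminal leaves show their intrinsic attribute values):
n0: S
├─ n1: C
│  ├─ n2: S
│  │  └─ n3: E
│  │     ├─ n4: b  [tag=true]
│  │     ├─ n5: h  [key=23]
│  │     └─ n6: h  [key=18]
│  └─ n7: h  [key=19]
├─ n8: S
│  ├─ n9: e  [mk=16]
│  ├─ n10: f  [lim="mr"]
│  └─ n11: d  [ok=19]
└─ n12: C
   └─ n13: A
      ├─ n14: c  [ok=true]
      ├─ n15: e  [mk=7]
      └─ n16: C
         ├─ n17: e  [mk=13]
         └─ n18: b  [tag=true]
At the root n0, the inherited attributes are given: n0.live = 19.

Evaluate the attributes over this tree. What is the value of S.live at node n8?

9

1. n0.live = 19  [given at root]
2. n2.live = 6  [6]
3. n3.idx = "nw"  ["nw"]
4. n4.tag = true  [terminal]
5. n5.key = 23  [terminal]
6. n6.key = 18  [terminal]
7. n3.fin = 25  [h₁.key * -2 + 61]
8. n2.tag = 20  [S.live * -1 + 26]
9. n7.key = 19  [terminal]
10. n1.sig = 4  [h.key + S.tag - 35]
11. n1.lim = false  [h.key > 19]
12. n8.live = 9  [C₀.sig + 5]
13. n9.mk = 16  [terminal]
14. n10.lim = "mr"  [terminal]
15. n11.ok = 19  [terminal]
16. n8.tag = 3  [e.mk + d.ok - 32]
17. n13.off = 22  [22]
18. n14.ok = true  [terminal]
19. n15.mk = 7  [terminal]
20. n17.mk = 13  [terminal]
21. n18.tag = true  [terminal]
22. n16.sig = 1  [e.mk - 12]
23. n16.lim = false  [b.tag == false]
24. n13.cnt = false  [A.off > 22]
25. n12.sig = -8  [-8]
26. n12.lim = false  [A.cnt == true]
27. n0.tag = 12  [S₁.tag + 9]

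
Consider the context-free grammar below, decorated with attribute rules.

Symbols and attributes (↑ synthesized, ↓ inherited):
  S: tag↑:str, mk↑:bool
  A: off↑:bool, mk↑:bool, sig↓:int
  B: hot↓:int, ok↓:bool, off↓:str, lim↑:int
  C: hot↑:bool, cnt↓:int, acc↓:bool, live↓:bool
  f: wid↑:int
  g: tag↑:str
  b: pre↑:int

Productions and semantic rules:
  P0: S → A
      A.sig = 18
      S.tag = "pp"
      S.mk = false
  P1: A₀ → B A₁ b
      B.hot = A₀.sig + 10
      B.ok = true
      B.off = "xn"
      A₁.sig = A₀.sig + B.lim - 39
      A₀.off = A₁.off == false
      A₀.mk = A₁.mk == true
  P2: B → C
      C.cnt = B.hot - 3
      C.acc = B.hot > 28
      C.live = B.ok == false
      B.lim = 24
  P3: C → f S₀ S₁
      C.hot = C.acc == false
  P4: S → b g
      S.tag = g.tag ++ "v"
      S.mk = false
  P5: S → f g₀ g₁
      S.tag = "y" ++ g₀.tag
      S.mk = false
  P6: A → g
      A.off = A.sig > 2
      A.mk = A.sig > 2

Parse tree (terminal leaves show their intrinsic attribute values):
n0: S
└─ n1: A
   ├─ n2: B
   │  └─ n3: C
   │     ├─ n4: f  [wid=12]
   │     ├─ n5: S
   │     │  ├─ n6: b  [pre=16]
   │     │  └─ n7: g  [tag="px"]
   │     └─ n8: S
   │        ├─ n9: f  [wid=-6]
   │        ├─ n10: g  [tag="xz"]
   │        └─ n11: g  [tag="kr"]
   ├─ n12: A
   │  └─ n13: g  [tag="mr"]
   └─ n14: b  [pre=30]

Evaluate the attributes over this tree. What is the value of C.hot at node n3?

true

1. n1.sig = 18  [18]
2. n2.hot = 28  [A₀.sig + 10]
3. n2.ok = true  [true]
4. n2.off = "xn"  ["xn"]
5. n3.cnt = 25  [B.hot - 3]
6. n3.acc = false  [B.hot > 28]
7. n3.live = false  [B.ok == false]
8. n4.wid = 12  [terminal]
9. n6.pre = 16  [terminal]
10. n7.tag = "px"  [terminal]
11. n5.tag = "pxv"  [g.tag ++ "v"]
12. n5.mk = false  [false]
13. n9.wid = -6  [terminal]
14. n10.tag = "xz"  [terminal]
15. n11.tag = "kr"  [terminal]
16. n8.tag = "yxz"  ["y" ++ g₀.tag]
17. n8.mk = false  [false]
18. n3.hot = true  [C.acc == false]
19. n2.lim = 24  [24]
20. n12.sig = 3  [A₀.sig + B.lim - 39]
21. n13.tag = "mr"  [terminal]
22. n12.off = true  [A.sig > 2]
23. n12.mk = true  [A.sig > 2]
24. n14.pre = 30  [terminal]
25. n1.off = false  [A₁.off == false]
26. n1.mk = true  [A₁.mk == true]
27. n0.tag = "pp"  ["pp"]
28. n0.mk = false  [false]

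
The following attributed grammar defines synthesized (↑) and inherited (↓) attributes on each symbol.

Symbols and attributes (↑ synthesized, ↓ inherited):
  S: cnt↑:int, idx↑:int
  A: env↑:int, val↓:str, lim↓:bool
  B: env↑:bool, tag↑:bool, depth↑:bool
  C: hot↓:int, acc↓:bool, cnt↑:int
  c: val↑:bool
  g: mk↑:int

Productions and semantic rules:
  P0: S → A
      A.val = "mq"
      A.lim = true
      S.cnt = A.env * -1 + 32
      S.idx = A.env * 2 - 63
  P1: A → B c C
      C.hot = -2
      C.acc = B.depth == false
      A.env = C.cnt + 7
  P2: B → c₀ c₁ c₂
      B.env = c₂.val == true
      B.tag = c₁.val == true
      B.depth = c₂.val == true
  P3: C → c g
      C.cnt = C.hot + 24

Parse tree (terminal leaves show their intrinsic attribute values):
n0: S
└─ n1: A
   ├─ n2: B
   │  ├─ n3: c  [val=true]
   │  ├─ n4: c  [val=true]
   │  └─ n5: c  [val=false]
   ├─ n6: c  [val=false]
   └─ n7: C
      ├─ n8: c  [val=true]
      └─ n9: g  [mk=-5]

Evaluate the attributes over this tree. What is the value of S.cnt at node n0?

1. n1.val = "mq"  ["mq"]
2. n1.lim = true  [true]
3. n3.val = true  [terminal]
4. n4.val = true  [terminal]
5. n5.val = false  [terminal]
6. n2.env = false  [c₂.val == true]
7. n2.tag = true  [c₁.val == true]
8. n2.depth = false  [c₂.val == true]
9. n6.val = false  [terminal]
10. n7.hot = -2  [-2]
11. n7.acc = true  [B.depth == false]
12. n8.val = true  [terminal]
13. n9.mk = -5  [terminal]
14. n7.cnt = 22  [C.hot + 24]
15. n1.env = 29  [C.cnt + 7]
16. n0.cnt = 3  [A.env * -1 + 32]
17. n0.idx = -5  [A.env * 2 - 63]

3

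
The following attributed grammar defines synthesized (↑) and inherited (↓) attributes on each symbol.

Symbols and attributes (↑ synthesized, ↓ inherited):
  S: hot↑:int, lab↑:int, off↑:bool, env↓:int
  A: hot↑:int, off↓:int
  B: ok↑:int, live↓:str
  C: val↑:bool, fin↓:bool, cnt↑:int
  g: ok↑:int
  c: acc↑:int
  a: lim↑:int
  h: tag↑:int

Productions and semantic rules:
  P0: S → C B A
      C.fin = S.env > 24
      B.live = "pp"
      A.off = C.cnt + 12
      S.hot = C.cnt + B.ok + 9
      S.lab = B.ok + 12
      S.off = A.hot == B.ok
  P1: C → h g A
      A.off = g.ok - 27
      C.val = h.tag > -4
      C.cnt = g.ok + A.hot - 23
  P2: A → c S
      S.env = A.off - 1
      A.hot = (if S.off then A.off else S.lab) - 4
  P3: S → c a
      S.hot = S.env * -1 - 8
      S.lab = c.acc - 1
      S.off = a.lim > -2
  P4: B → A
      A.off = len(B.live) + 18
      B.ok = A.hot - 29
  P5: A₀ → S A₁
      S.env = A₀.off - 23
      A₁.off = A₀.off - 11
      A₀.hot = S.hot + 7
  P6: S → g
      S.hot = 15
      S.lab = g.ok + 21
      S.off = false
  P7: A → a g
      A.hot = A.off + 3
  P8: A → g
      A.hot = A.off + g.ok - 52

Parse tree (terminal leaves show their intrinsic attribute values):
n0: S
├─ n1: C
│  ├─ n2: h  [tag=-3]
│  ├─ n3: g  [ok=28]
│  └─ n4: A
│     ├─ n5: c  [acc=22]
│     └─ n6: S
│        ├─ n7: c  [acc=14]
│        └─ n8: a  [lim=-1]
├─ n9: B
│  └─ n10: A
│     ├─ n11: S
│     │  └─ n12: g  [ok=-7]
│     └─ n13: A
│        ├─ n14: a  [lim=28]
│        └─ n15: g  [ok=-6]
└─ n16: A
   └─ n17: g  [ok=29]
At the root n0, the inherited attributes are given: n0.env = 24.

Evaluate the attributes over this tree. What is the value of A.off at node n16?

14

1. n0.env = 24  [given at root]
2. n1.fin = false  [S.env > 24]
3. n2.tag = -3  [terminal]
4. n3.ok = 28  [terminal]
5. n4.off = 1  [g.ok - 27]
6. n5.acc = 22  [terminal]
7. n6.env = 0  [A.off - 1]
8. n7.acc = 14  [terminal]
9. n8.lim = -1  [terminal]
10. n6.hot = -8  [S.env * -1 - 8]
11. n6.lab = 13  [c.acc - 1]
12. n6.off = true  [a.lim > -2]
13. n4.hot = -3  [(if S.off then A.off else S.lab) - 4]
14. n1.val = true  [h.tag > -4]
15. n1.cnt = 2  [g.ok + A.hot - 23]
16. n9.live = "pp"  ["pp"]
17. n10.off = 20  [len(B.live) + 18]
18. n11.env = -3  [A₀.off - 23]
19. n12.ok = -7  [terminal]
20. n11.hot = 15  [15]
21. n11.lab = 14  [g.ok + 21]
22. n11.off = false  [false]
23. n13.off = 9  [A₀.off - 11]
24. n14.lim = 28  [terminal]
25. n15.ok = -6  [terminal]
26. n13.hot = 12  [A.off + 3]
27. n10.hot = 22  [S.hot + 7]
28. n9.ok = -7  [A.hot - 29]
29. n16.off = 14  [C.cnt + 12]
30. n17.ok = 29  [terminal]
31. n16.hot = -9  [A.off + g.ok - 52]
32. n0.hot = 4  [C.cnt + B.ok + 9]
33. n0.lab = 5  [B.ok + 12]
34. n0.off = false  [A.hot == B.ok]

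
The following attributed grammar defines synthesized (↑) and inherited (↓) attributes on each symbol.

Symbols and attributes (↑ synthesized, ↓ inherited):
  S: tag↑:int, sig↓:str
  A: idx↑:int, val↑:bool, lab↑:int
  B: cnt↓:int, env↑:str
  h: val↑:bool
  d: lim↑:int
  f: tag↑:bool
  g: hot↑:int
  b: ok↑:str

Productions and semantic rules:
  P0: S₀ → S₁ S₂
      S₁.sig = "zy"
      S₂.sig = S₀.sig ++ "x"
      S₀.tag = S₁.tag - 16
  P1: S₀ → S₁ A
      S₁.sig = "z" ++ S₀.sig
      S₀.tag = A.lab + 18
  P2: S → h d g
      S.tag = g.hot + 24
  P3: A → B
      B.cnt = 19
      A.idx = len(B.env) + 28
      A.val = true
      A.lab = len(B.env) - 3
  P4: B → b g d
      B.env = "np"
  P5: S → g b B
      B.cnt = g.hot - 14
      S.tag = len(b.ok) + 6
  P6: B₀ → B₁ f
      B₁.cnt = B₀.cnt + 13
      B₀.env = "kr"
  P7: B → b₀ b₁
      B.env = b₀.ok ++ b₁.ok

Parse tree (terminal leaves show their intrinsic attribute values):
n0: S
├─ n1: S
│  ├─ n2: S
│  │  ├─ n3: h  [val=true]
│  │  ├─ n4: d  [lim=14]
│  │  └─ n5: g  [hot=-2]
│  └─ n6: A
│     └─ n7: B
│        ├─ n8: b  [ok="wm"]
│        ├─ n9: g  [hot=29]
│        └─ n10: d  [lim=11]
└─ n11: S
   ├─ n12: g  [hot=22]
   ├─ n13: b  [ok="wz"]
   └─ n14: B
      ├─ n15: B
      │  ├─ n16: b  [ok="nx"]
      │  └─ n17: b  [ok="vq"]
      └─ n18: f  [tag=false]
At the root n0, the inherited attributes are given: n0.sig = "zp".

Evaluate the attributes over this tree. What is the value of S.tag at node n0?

1. n0.sig = "zp"  [given at root]
2. n1.sig = "zy"  ["zy"]
3. n2.sig = "zzy"  ["z" ++ S₀.sig]
4. n3.val = true  [terminal]
5. n4.lim = 14  [terminal]
6. n5.hot = -2  [terminal]
7. n2.tag = 22  [g.hot + 24]
8. n7.cnt = 19  [19]
9. n8.ok = "wm"  [terminal]
10. n9.hot = 29  [terminal]
11. n10.lim = 11  [terminal]
12. n7.env = "np"  ["np"]
13. n6.idx = 30  [len(B.env) + 28]
14. n6.val = true  [true]
15. n6.lab = -1  [len(B.env) - 3]
16. n1.tag = 17  [A.lab + 18]
17. n11.sig = "zpx"  [S₀.sig ++ "x"]
18. n12.hot = 22  [terminal]
19. n13.ok = "wz"  [terminal]
20. n14.cnt = 8  [g.hot - 14]
21. n15.cnt = 21  [B₀.cnt + 13]
22. n16.ok = "nx"  [terminal]
23. n17.ok = "vq"  [terminal]
24. n15.env = "nxvq"  [b₀.ok ++ b₁.ok]
25. n18.tag = false  [terminal]
26. n14.env = "kr"  ["kr"]
27. n11.tag = 8  [len(b.ok) + 6]
28. n0.tag = 1  [S₁.tag - 16]

1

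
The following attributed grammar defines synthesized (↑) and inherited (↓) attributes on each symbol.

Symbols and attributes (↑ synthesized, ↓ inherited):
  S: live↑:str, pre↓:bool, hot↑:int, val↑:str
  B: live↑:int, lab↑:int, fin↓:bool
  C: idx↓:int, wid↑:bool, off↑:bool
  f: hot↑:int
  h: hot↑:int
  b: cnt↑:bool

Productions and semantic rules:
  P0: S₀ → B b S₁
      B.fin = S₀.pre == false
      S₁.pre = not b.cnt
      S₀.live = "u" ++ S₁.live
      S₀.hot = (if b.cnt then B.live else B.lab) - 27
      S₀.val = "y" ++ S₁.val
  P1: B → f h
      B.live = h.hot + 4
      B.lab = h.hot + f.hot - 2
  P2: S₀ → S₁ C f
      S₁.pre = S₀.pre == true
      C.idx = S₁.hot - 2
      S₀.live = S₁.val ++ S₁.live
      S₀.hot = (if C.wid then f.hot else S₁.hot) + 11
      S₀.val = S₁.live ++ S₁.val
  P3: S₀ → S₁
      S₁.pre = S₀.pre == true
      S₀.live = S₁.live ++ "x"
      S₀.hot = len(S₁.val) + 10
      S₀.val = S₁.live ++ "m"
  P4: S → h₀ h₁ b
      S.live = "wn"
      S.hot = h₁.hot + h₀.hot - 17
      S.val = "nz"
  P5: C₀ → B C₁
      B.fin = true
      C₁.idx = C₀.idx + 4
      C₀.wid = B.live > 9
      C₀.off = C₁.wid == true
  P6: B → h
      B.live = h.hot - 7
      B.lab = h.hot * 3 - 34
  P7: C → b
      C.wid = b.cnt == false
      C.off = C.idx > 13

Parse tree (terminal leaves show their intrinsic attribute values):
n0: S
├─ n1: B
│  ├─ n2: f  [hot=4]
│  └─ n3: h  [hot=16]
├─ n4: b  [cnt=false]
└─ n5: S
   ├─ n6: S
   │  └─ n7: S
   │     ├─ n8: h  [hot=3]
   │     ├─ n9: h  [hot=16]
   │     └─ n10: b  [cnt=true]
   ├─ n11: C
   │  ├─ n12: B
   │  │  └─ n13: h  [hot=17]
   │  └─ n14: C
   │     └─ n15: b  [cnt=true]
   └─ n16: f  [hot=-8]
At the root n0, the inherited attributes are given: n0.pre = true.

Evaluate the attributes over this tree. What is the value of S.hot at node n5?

3

1. n0.pre = true  [given at root]
2. n1.fin = false  [S₀.pre == false]
3. n2.hot = 4  [terminal]
4. n3.hot = 16  [terminal]
5. n1.live = 20  [h.hot + 4]
6. n1.lab = 18  [h.hot + f.hot - 2]
7. n4.cnt = false  [terminal]
8. n5.pre = true  [not b.cnt]
9. n6.pre = true  [S₀.pre == true]
10. n7.pre = true  [S₀.pre == true]
11. n8.hot = 3  [terminal]
12. n9.hot = 16  [terminal]
13. n10.cnt = true  [terminal]
14. n7.live = "wn"  ["wn"]
15. n7.hot = 2  [h₁.hot + h₀.hot - 17]
16. n7.val = "nz"  ["nz"]
17. n6.live = "wnx"  [S₁.live ++ "x"]
18. n6.hot = 12  [len(S₁.val) + 10]
19. n6.val = "wnm"  [S₁.live ++ "m"]
20. n11.idx = 10  [S₁.hot - 2]
21. n12.fin = true  [true]
22. n13.hot = 17  [terminal]
23. n12.live = 10  [h.hot - 7]
24. n12.lab = 17  [h.hot * 3 - 34]
25. n14.idx = 14  [C₀.idx + 4]
26. n15.cnt = true  [terminal]
27. n14.wid = false  [b.cnt == false]
28. n14.off = true  [C.idx > 13]
29. n11.wid = true  [B.live > 9]
30. n11.off = false  [C₁.wid == true]
31. n16.hot = -8  [terminal]
32. n5.live = "wnmwnx"  [S₁.val ++ S₁.live]
33. n5.hot = 3  [(if C.wid then f.hot else S₁.hot) + 11]
34. n5.val = "wnxwnm"  [S₁.live ++ S₁.val]
35. n0.live = "uwnmwnx"  ["u" ++ S₁.live]
36. n0.hot = -9  [(if b.cnt then B.live else B.lab) - 27]
37. n0.val = "ywnxwnm"  ["y" ++ S₁.val]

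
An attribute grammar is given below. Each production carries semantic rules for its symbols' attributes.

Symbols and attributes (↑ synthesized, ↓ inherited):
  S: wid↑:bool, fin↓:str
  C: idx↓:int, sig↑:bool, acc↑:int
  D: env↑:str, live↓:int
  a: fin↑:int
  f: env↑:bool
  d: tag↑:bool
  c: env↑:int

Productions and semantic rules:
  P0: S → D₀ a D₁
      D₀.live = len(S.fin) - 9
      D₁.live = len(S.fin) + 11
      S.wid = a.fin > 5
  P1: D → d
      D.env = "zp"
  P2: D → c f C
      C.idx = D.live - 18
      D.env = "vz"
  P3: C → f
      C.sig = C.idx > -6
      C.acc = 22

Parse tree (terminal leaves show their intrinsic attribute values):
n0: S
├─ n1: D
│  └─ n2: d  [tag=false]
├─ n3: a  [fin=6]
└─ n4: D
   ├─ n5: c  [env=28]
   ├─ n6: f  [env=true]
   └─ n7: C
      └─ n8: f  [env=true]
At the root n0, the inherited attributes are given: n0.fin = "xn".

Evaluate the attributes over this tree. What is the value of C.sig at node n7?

true

1. n0.fin = "xn"  [given at root]
2. n1.live = -7  [len(S.fin) - 9]
3. n2.tag = false  [terminal]
4. n1.env = "zp"  ["zp"]
5. n3.fin = 6  [terminal]
6. n4.live = 13  [len(S.fin) + 11]
7. n5.env = 28  [terminal]
8. n6.env = true  [terminal]
9. n7.idx = -5  [D.live - 18]
10. n8.env = true  [terminal]
11. n7.sig = true  [C.idx > -6]
12. n7.acc = 22  [22]
13. n4.env = "vz"  ["vz"]
14. n0.wid = true  [a.fin > 5]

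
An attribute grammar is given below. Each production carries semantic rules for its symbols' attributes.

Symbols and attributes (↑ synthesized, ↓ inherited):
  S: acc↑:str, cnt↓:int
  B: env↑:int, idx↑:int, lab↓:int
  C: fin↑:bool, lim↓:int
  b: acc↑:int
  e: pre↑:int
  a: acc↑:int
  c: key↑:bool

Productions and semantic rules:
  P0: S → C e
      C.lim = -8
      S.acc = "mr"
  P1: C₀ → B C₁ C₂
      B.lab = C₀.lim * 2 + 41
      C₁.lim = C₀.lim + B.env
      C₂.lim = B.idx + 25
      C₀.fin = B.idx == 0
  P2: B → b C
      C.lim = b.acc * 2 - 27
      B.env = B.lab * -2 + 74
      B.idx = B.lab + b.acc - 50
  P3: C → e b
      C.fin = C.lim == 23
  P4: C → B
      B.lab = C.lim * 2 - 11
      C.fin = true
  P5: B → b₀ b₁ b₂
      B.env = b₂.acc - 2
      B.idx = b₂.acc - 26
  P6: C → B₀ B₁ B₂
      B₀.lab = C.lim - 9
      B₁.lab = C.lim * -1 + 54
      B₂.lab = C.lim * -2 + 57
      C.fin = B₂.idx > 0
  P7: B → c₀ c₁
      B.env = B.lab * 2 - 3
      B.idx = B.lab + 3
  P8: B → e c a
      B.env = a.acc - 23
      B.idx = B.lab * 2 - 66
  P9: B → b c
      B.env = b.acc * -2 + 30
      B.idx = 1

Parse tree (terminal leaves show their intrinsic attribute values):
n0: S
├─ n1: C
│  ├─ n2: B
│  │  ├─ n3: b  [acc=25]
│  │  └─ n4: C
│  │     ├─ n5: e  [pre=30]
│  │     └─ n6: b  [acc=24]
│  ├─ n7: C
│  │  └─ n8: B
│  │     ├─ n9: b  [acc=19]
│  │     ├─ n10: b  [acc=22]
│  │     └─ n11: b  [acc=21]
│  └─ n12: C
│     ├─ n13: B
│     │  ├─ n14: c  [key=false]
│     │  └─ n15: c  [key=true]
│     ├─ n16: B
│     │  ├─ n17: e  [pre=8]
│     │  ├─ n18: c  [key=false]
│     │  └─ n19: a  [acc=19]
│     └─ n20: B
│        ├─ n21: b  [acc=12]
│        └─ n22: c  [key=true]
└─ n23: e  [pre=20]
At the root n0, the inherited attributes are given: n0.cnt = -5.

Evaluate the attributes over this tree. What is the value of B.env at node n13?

29

1. n0.cnt = -5  [given at root]
2. n1.lim = -8  [-8]
3. n2.lab = 25  [C₀.lim * 2 + 41]
4. n3.acc = 25  [terminal]
5. n4.lim = 23  [b.acc * 2 - 27]
6. n5.pre = 30  [terminal]
7. n6.acc = 24  [terminal]
8. n4.fin = true  [C.lim == 23]
9. n2.env = 24  [B.lab * -2 + 74]
10. n2.idx = 0  [B.lab + b.acc - 50]
11. n7.lim = 16  [C₀.lim + B.env]
12. n8.lab = 21  [C.lim * 2 - 11]
13. n9.acc = 19  [terminal]
14. n10.acc = 22  [terminal]
15. n11.acc = 21  [terminal]
16. n8.env = 19  [b₂.acc - 2]
17. n8.idx = -5  [b₂.acc - 26]
18. n7.fin = true  [true]
19. n12.lim = 25  [B.idx + 25]
20. n13.lab = 16  [C.lim - 9]
21. n14.key = false  [terminal]
22. n15.key = true  [terminal]
23. n13.env = 29  [B.lab * 2 - 3]
24. n13.idx = 19  [B.lab + 3]
25. n16.lab = 29  [C.lim * -1 + 54]
26. n17.pre = 8  [terminal]
27. n18.key = false  [terminal]
28. n19.acc = 19  [terminal]
29. n16.env = -4  [a.acc - 23]
30. n16.idx = -8  [B.lab * 2 - 66]
31. n20.lab = 7  [C.lim * -2 + 57]
32. n21.acc = 12  [terminal]
33. n22.key = true  [terminal]
34. n20.env = 6  [b.acc * -2 + 30]
35. n20.idx = 1  [1]
36. n12.fin = true  [B₂.idx > 0]
37. n1.fin = true  [B.idx == 0]
38. n23.pre = 20  [terminal]
39. n0.acc = "mr"  ["mr"]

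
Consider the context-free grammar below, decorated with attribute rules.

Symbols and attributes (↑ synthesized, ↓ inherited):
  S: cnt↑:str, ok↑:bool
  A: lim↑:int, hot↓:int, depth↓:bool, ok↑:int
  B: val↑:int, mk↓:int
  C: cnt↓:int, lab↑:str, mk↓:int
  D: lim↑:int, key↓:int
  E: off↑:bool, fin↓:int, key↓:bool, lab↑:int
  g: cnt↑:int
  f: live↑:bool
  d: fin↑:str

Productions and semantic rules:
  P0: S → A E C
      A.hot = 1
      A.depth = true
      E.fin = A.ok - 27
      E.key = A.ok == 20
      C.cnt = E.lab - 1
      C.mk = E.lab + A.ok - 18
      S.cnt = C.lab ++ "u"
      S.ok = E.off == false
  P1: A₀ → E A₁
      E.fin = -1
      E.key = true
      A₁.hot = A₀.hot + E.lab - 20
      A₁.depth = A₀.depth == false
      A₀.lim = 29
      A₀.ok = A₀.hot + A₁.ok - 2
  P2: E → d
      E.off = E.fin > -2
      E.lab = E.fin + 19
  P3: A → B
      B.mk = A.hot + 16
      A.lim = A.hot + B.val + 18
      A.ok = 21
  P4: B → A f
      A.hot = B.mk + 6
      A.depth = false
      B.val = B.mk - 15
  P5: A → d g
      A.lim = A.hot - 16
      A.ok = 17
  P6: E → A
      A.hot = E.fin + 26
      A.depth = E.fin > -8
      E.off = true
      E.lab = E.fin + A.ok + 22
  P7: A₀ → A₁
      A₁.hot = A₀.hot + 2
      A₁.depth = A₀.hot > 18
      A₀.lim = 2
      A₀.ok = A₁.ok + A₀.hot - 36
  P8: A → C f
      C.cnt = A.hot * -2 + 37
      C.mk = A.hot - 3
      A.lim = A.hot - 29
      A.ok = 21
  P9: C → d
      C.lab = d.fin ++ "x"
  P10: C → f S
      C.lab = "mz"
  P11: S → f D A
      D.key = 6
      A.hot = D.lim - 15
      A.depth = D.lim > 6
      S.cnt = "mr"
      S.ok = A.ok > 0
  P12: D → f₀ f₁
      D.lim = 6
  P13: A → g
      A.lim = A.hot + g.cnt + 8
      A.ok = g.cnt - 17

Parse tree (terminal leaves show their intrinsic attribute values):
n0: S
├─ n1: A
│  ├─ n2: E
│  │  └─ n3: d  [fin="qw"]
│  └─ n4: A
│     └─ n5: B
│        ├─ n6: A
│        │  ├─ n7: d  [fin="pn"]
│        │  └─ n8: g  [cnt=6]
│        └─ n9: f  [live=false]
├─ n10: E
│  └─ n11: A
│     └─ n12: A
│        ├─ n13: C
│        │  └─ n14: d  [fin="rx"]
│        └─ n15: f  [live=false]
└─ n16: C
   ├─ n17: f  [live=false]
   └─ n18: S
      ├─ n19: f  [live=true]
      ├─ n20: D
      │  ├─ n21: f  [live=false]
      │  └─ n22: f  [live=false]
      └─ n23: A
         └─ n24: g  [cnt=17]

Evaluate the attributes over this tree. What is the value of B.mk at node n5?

15

1. n1.hot = 1  [1]
2. n1.depth = true  [true]
3. n2.fin = -1  [-1]
4. n2.key = true  [true]
5. n3.fin = "qw"  [terminal]
6. n2.off = true  [E.fin > -2]
7. n2.lab = 18  [E.fin + 19]
8. n4.hot = -1  [A₀.hot + E.lab - 20]
9. n4.depth = false  [A₀.depth == false]
10. n5.mk = 15  [A.hot + 16]
11. n6.hot = 21  [B.mk + 6]
12. n6.depth = false  [false]
13. n7.fin = "pn"  [terminal]
14. n8.cnt = 6  [terminal]
15. n6.lim = 5  [A.hot - 16]
16. n6.ok = 17  [17]
17. n9.live = false  [terminal]
18. n5.val = 0  [B.mk - 15]
19. n4.lim = 17  [A.hot + B.val + 18]
20. n4.ok = 21  [21]
21. n1.lim = 29  [29]
22. n1.ok = 20  [A₀.hot + A₁.ok - 2]
23. n10.fin = -7  [A.ok - 27]
24. n10.key = true  [A.ok == 20]
25. n11.hot = 19  [E.fin + 26]
26. n11.depth = true  [E.fin > -8]
27. n12.hot = 21  [A₀.hot + 2]
28. n12.depth = true  [A₀.hot > 18]
29. n13.cnt = -5  [A.hot * -2 + 37]
30. n13.mk = 18  [A.hot - 3]
31. n14.fin = "rx"  [terminal]
32. n13.lab = "rxx"  [d.fin ++ "x"]
33. n15.live = false  [terminal]
34. n12.lim = -8  [A.hot - 29]
35. n12.ok = 21  [21]
36. n11.lim = 2  [2]
37. n11.ok = 4  [A₁.ok + A₀.hot - 36]
38. n10.off = true  [true]
39. n10.lab = 19  [E.fin + A.ok + 22]
40. n16.cnt = 18  [E.lab - 1]
41. n16.mk = 21  [E.lab + A.ok - 18]
42. n17.live = false  [terminal]
43. n19.live = true  [terminal]
44. n20.key = 6  [6]
45. n21.live = false  [terminal]
46. n22.live = false  [terminal]
47. n20.lim = 6  [6]
48. n23.hot = -9  [D.lim - 15]
49. n23.depth = false  [D.lim > 6]
50. n24.cnt = 17  [terminal]
51. n23.lim = 16  [A.hot + g.cnt + 8]
52. n23.ok = 0  [g.cnt - 17]
53. n18.cnt = "mr"  ["mr"]
54. n18.ok = false  [A.ok > 0]
55. n16.lab = "mz"  ["mz"]
56. n0.cnt = "mzu"  [C.lab ++ "u"]
57. n0.ok = false  [E.off == false]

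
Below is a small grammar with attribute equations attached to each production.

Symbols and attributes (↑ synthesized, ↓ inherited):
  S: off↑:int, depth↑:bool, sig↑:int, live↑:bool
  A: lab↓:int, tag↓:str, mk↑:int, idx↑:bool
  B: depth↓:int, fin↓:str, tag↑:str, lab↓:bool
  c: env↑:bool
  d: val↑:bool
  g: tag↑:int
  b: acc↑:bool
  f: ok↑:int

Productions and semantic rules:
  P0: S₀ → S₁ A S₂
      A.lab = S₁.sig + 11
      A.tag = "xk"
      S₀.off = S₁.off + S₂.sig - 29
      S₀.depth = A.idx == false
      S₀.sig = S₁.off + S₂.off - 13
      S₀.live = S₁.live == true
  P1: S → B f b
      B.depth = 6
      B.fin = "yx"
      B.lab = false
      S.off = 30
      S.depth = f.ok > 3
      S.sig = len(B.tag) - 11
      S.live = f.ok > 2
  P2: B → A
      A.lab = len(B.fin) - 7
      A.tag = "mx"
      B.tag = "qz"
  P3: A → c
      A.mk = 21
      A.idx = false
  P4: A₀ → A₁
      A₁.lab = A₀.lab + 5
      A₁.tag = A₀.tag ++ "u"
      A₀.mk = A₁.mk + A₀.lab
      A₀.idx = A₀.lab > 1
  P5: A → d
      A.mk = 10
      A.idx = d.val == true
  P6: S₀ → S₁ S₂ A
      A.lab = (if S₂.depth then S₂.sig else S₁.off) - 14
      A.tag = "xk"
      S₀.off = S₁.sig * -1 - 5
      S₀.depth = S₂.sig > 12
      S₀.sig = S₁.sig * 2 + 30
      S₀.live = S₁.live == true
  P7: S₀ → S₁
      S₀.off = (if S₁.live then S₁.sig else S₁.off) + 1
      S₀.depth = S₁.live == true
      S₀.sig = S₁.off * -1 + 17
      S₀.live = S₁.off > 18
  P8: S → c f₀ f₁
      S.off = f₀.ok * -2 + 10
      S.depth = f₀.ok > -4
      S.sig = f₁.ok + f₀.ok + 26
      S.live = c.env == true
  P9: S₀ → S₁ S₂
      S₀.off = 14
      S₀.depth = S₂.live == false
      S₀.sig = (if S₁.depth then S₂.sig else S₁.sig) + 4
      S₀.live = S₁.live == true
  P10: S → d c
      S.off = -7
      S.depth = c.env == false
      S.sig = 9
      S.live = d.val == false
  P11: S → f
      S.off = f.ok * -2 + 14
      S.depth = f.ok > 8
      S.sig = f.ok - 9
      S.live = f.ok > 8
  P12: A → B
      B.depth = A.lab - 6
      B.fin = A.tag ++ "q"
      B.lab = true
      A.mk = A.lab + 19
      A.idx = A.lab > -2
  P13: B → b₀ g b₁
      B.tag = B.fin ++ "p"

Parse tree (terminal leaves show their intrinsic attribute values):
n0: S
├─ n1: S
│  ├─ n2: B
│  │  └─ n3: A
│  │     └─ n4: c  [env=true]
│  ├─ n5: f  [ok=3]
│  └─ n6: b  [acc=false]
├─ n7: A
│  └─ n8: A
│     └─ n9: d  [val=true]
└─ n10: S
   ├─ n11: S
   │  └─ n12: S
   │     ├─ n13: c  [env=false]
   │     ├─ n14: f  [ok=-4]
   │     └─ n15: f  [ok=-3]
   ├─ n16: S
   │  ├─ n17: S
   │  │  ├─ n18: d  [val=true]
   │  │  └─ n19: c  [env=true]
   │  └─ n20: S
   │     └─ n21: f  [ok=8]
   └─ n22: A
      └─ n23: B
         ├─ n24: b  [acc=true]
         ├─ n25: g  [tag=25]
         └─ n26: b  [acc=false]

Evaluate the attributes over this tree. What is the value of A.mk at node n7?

1. n2.depth = 6  [6]
2. n2.fin = "yx"  ["yx"]
3. n2.lab = false  [false]
4. n3.lab = -5  [len(B.fin) - 7]
5. n3.tag = "mx"  ["mx"]
6. n4.env = true  [terminal]
7. n3.mk = 21  [21]
8. n3.idx = false  [false]
9. n2.tag = "qz"  ["qz"]
10. n5.ok = 3  [terminal]
11. n6.acc = false  [terminal]
12. n1.off = 30  [30]
13. n1.depth = false  [f.ok > 3]
14. n1.sig = -9  [len(B.tag) - 11]
15. n1.live = true  [f.ok > 2]
16. n7.lab = 2  [S₁.sig + 11]
17. n7.tag = "xk"  ["xk"]
18. n8.lab = 7  [A₀.lab + 5]
19. n8.tag = "xku"  [A₀.tag ++ "u"]
20. n9.val = true  [terminal]
21. n8.mk = 10  [10]
22. n8.idx = true  [d.val == true]
23. n7.mk = 12  [A₁.mk + A₀.lab]
24. n7.idx = true  [A₀.lab > 1]
25. n13.env = false  [terminal]
26. n14.ok = -4  [terminal]
27. n15.ok = -3  [terminal]
28. n12.off = 18  [f₀.ok * -2 + 10]
29. n12.depth = false  [f₀.ok > -4]
30. n12.sig = 19  [f₁.ok + f₀.ok + 26]
31. n12.live = false  [c.env == true]
32. n11.off = 19  [(if S₁.live then S₁.sig else S₁.off) + 1]
33. n11.depth = false  [S₁.live == true]
34. n11.sig = -1  [S₁.off * -1 + 17]
35. n11.live = false  [S₁.off > 18]
36. n18.val = true  [terminal]
37. n19.env = true  [terminal]
38. n17.off = -7  [-7]
39. n17.depth = false  [c.env == false]
40. n17.sig = 9  [9]
41. n17.live = false  [d.val == false]
42. n21.ok = 8  [terminal]
43. n20.off = -2  [f.ok * -2 + 14]
44. n20.depth = false  [f.ok > 8]
45. n20.sig = -1  [f.ok - 9]
46. n20.live = false  [f.ok > 8]
47. n16.off = 14  [14]
48. n16.depth = true  [S₂.live == false]
49. n16.sig = 13  [(if S₁.depth then S₂.sig else S₁.sig) + 4]
50. n16.live = false  [S₁.live == true]
51. n22.lab = -1  [(if S₂.depth then S₂.sig else S₁.off) - 14]
52. n22.tag = "xk"  ["xk"]
53. n23.depth = -7  [A.lab - 6]
54. n23.fin = "xkq"  [A.tag ++ "q"]
55. n23.lab = true  [true]
56. n24.acc = true  [terminal]
57. n25.tag = 25  [terminal]
58. n26.acc = false  [terminal]
59. n23.tag = "xkqp"  [B.fin ++ "p"]
60. n22.mk = 18  [A.lab + 19]
61. n22.idx = true  [A.lab > -2]
62. n10.off = -4  [S₁.sig * -1 - 5]
63. n10.depth = true  [S₂.sig > 12]
64. n10.sig = 28  [S₁.sig * 2 + 30]
65. n10.live = false  [S₁.live == true]
66. n0.off = 29  [S₁.off + S₂.sig - 29]
67. n0.depth = false  [A.idx == false]
68. n0.sig = 13  [S₁.off + S₂.off - 13]
69. n0.live = true  [S₁.live == true]

12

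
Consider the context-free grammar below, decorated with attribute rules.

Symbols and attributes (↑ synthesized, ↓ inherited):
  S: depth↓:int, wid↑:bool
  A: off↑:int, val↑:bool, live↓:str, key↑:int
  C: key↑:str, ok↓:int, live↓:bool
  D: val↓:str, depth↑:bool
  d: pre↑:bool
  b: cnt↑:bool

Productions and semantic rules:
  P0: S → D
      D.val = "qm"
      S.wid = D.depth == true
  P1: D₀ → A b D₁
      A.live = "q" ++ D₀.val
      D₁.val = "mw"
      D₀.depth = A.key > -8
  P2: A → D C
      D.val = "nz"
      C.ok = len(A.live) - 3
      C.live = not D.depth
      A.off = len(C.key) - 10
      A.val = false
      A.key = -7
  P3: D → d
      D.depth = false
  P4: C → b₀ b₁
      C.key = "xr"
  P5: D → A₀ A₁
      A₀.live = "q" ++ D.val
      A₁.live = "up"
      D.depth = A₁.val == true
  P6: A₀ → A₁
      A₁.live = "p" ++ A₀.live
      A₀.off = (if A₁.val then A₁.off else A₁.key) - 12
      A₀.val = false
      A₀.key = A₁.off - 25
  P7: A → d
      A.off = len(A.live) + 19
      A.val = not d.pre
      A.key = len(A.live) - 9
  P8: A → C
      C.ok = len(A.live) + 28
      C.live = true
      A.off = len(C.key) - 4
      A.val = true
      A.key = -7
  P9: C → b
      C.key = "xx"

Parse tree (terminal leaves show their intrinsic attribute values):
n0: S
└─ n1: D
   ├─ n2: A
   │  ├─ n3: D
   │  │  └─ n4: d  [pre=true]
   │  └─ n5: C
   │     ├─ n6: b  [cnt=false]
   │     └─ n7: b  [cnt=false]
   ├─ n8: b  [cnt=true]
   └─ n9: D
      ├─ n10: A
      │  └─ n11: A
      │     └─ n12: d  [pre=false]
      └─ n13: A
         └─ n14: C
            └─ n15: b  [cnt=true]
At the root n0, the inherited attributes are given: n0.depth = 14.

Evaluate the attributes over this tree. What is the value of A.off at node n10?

1. n0.depth = 14  [given at root]
2. n1.val = "qm"  ["qm"]
3. n2.live = "qqm"  ["q" ++ D₀.val]
4. n3.val = "nz"  ["nz"]
5. n4.pre = true  [terminal]
6. n3.depth = false  [false]
7. n5.ok = 0  [len(A.live) - 3]
8. n5.live = true  [not D.depth]
9. n6.cnt = false  [terminal]
10. n7.cnt = false  [terminal]
11. n5.key = "xr"  ["xr"]
12. n2.off = -8  [len(C.key) - 10]
13. n2.val = false  [false]
14. n2.key = -7  [-7]
15. n8.cnt = true  [terminal]
16. n9.val = "mw"  ["mw"]
17. n10.live = "qmw"  ["q" ++ D.val]
18. n11.live = "pqmw"  ["p" ++ A₀.live]
19. n12.pre = false  [terminal]
20. n11.off = 23  [len(A.live) + 19]
21. n11.val = true  [not d.pre]
22. n11.key = -5  [len(A.live) - 9]
23. n10.off = 11  [(if A₁.val then A₁.off else A₁.key) - 12]
24. n10.val = false  [false]
25. n10.key = -2  [A₁.off - 25]
26. n13.live = "up"  ["up"]
27. n14.ok = 30  [len(A.live) + 28]
28. n14.live = true  [true]
29. n15.cnt = true  [terminal]
30. n14.key = "xx"  ["xx"]
31. n13.off = -2  [len(C.key) - 4]
32. n13.val = true  [true]
33. n13.key = -7  [-7]
34. n9.depth = true  [A₁.val == true]
35. n1.depth = true  [A.key > -8]
36. n0.wid = true  [D.depth == true]

11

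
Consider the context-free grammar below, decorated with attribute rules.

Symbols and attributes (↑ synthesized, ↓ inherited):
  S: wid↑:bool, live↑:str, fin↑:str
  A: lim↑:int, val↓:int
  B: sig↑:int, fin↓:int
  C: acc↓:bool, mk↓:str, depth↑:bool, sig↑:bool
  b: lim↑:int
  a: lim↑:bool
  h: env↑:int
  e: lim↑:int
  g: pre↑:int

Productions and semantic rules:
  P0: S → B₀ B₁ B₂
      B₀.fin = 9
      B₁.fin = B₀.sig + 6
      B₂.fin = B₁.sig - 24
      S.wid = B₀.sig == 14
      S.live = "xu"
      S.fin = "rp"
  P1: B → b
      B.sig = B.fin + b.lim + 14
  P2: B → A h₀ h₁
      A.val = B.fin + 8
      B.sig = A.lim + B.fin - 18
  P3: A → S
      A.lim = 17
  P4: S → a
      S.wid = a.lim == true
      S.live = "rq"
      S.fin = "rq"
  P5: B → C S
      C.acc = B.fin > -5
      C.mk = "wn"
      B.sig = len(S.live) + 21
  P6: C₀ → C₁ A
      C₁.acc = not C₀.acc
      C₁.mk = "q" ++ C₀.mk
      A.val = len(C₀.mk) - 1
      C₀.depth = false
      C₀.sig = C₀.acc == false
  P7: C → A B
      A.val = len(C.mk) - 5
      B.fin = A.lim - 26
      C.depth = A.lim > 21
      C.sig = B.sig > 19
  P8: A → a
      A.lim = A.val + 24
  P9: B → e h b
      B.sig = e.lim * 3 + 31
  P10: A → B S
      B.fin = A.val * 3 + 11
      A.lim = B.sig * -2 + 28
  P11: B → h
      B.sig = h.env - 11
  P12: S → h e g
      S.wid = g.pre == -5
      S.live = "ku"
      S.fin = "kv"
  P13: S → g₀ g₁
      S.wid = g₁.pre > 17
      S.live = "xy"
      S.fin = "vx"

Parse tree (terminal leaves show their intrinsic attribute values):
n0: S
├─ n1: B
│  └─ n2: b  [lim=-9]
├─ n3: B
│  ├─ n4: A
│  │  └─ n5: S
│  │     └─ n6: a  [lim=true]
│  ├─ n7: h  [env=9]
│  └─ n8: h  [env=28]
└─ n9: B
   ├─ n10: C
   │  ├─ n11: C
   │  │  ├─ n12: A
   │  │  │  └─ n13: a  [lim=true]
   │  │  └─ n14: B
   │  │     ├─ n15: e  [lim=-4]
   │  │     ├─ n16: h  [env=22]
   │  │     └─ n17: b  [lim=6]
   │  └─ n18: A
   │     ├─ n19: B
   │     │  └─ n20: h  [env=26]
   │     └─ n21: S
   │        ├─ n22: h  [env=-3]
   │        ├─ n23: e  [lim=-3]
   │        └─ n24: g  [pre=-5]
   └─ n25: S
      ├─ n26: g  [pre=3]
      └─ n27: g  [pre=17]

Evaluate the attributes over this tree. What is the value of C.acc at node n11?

true

1. n1.fin = 9  [9]
2. n2.lim = -9  [terminal]
3. n1.sig = 14  [B.fin + b.lim + 14]
4. n3.fin = 20  [B₀.sig + 6]
5. n4.val = 28  [B.fin + 8]
6. n6.lim = true  [terminal]
7. n5.wid = true  [a.lim == true]
8. n5.live = "rq"  ["rq"]
9. n5.fin = "rq"  ["rq"]
10. n4.lim = 17  [17]
11. n7.env = 9  [terminal]
12. n8.env = 28  [terminal]
13. n3.sig = 19  [A.lim + B.fin - 18]
14. n9.fin = -5  [B₁.sig - 24]
15. n10.acc = false  [B.fin > -5]
16. n10.mk = "wn"  ["wn"]
17. n11.acc = true  [not C₀.acc]
18. n11.mk = "qwn"  ["q" ++ C₀.mk]
19. n12.val = -2  [len(C.mk) - 5]
20. n13.lim = true  [terminal]
21. n12.lim = 22  [A.val + 24]
22. n14.fin = -4  [A.lim - 26]
23. n15.lim = -4  [terminal]
24. n16.env = 22  [terminal]
25. n17.lim = 6  [terminal]
26. n14.sig = 19  [e.lim * 3 + 31]
27. n11.depth = true  [A.lim > 21]
28. n11.sig = false  [B.sig > 19]
29. n18.val = 1  [len(C₀.mk) - 1]
30. n19.fin = 14  [A.val * 3 + 11]
31. n20.env = 26  [terminal]
32. n19.sig = 15  [h.env - 11]
33. n22.env = -3  [terminal]
34. n23.lim = -3  [terminal]
35. n24.pre = -5  [terminal]
36. n21.wid = true  [g.pre == -5]
37. n21.live = "ku"  ["ku"]
38. n21.fin = "kv"  ["kv"]
39. n18.lim = -2  [B.sig * -2 + 28]
40. n10.depth = false  [false]
41. n10.sig = true  [C₀.acc == false]
42. n26.pre = 3  [terminal]
43. n27.pre = 17  [terminal]
44. n25.wid = false  [g₁.pre > 17]
45. n25.live = "xy"  ["xy"]
46. n25.fin = "vx"  ["vx"]
47. n9.sig = 23  [len(S.live) + 21]
48. n0.wid = true  [B₀.sig == 14]
49. n0.live = "xu"  ["xu"]
50. n0.fin = "rp"  ["rp"]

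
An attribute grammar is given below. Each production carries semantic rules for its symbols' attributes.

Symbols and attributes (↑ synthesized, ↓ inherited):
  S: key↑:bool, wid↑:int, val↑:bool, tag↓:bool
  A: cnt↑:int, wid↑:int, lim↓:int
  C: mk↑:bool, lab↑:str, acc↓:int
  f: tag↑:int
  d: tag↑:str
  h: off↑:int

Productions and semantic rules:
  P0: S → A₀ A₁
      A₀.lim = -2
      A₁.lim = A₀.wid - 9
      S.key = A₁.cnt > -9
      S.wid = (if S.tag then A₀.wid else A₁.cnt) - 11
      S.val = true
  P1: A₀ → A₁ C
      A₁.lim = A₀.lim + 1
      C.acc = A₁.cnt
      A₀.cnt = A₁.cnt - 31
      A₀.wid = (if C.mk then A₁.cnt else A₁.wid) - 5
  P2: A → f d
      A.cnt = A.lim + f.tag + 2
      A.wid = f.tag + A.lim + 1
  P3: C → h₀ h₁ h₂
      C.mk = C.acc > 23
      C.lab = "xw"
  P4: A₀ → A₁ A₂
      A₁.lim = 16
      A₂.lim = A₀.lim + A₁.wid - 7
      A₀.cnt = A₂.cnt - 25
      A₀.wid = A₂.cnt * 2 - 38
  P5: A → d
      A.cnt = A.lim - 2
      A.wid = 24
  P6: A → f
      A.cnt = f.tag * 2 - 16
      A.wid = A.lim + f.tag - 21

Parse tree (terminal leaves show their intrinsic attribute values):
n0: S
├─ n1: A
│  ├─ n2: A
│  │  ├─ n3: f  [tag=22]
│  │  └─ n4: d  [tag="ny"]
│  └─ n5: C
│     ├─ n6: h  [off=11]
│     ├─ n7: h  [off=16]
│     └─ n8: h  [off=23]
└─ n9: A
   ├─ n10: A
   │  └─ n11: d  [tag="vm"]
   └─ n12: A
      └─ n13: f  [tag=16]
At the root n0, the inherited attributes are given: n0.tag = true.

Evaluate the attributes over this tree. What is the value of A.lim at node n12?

1. n0.tag = true  [given at root]
2. n1.lim = -2  [-2]
3. n2.lim = -1  [A₀.lim + 1]
4. n3.tag = 22  [terminal]
5. n4.tag = "ny"  [terminal]
6. n2.cnt = 23  [A.lim + f.tag + 2]
7. n2.wid = 22  [f.tag + A.lim + 1]
8. n5.acc = 23  [A₁.cnt]
9. n6.off = 11  [terminal]
10. n7.off = 16  [terminal]
11. n8.off = 23  [terminal]
12. n5.mk = false  [C.acc > 23]
13. n5.lab = "xw"  ["xw"]
14. n1.cnt = -8  [A₁.cnt - 31]
15. n1.wid = 17  [(if C.mk then A₁.cnt else A₁.wid) - 5]
16. n9.lim = 8  [A₀.wid - 9]
17. n10.lim = 16  [16]
18. n11.tag = "vm"  [terminal]
19. n10.cnt = 14  [A.lim - 2]
20. n10.wid = 24  [24]
21. n12.lim = 25  [A₀.lim + A₁.wid - 7]
22. n13.tag = 16  [terminal]
23. n12.cnt = 16  [f.tag * 2 - 16]
24. n12.wid = 20  [A.lim + f.tag - 21]
25. n9.cnt = -9  [A₂.cnt - 25]
26. n9.wid = -6  [A₂.cnt * 2 - 38]
27. n0.key = false  [A₁.cnt > -9]
28. n0.wid = 6  [(if S.tag then A₀.wid else A₁.cnt) - 11]
29. n0.val = true  [true]

25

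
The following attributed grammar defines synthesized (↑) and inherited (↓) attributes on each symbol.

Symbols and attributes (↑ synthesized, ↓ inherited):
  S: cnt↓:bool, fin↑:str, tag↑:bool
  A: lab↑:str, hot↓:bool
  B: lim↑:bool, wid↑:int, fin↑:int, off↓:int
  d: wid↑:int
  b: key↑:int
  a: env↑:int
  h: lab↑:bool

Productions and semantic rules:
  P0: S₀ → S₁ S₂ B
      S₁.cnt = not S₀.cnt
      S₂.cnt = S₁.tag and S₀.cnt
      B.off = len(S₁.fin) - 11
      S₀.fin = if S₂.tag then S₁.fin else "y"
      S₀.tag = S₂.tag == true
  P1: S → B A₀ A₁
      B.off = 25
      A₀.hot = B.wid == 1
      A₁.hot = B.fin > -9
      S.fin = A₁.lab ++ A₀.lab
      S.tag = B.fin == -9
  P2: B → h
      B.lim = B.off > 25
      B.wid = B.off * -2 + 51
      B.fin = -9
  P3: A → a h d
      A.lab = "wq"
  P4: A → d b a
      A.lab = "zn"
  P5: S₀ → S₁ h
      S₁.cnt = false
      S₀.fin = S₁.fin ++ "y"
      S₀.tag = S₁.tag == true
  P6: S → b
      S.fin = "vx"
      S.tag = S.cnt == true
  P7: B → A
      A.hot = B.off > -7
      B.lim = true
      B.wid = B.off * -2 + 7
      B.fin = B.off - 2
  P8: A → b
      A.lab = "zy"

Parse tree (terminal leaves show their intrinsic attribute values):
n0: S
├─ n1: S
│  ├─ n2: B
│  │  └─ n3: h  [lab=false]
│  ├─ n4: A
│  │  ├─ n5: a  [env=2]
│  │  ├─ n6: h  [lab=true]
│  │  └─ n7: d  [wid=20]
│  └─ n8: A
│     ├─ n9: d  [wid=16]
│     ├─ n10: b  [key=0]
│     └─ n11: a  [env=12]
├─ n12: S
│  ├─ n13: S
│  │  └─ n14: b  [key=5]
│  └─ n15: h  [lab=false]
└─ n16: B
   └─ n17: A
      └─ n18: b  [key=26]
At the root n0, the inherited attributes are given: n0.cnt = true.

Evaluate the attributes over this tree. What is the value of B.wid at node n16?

1. n0.cnt = true  [given at root]
2. n1.cnt = false  [not S₀.cnt]
3. n2.off = 25  [25]
4. n3.lab = false  [terminal]
5. n2.lim = false  [B.off > 25]
6. n2.wid = 1  [B.off * -2 + 51]
7. n2.fin = -9  [-9]
8. n4.hot = true  [B.wid == 1]
9. n5.env = 2  [terminal]
10. n6.lab = true  [terminal]
11. n7.wid = 20  [terminal]
12. n4.lab = "wq"  ["wq"]
13. n8.hot = false  [B.fin > -9]
14. n9.wid = 16  [terminal]
15. n10.key = 0  [terminal]
16. n11.env = 12  [terminal]
17. n8.lab = "zn"  ["zn"]
18. n1.fin = "znwq"  [A₁.lab ++ A₀.lab]
19. n1.tag = true  [B.fin == -9]
20. n12.cnt = true  [S₁.tag and S₀.cnt]
21. n13.cnt = false  [false]
22. n14.key = 5  [terminal]
23. n13.fin = "vx"  ["vx"]
24. n13.tag = false  [S.cnt == true]
25. n15.lab = false  [terminal]
26. n12.fin = "vxy"  [S₁.fin ++ "y"]
27. n12.tag = false  [S₁.tag == true]
28. n16.off = -7  [len(S₁.fin) - 11]
29. n17.hot = false  [B.off > -7]
30. n18.key = 26  [terminal]
31. n17.lab = "zy"  ["zy"]
32. n16.lim = true  [true]
33. n16.wid = 21  [B.off * -2 + 7]
34. n16.fin = -9  [B.off - 2]
35. n0.fin = "y"  [if S₂.tag then S₁.fin else "y"]
36. n0.tag = false  [S₂.tag == true]

21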